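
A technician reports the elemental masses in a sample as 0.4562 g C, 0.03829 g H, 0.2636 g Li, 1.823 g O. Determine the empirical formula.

Moles — C: 0.4562 / 12.01 = 0.03799 mol; H: 0.03829 / 1.008 = 0.03799 mol; Li: 0.2636 / 6.94 = 0.03798 mol; O: 1.823 / 16.00 = 0.1139 mol
Smallest is Li at 0.03798 mol; normalising gives C 1.000, H 1.000, Li 1.000, O 3.000
≈ 1:1:1:3 → CHLiO3

CHLiO3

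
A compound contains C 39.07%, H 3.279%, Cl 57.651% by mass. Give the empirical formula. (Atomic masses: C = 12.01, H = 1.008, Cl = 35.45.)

C2H2Cl

Assume 100 g: 39.07 g C, 3.279 g H, 57.651 g Cl.
C: 39.07 g ÷ 12.01 g/mol = 3.253 mol
H: 3.279 g ÷ 1.008 g/mol = 3.253 mol
Cl: 57.651 g ÷ 35.45 g/mol = 1.626 mol
Divide by the smallest (1.626 mol Cl): C 2.000, H 2.000, Cl 1.000
→ C2H2Cl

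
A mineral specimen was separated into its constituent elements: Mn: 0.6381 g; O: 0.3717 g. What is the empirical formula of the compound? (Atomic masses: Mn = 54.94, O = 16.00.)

n(Mn) = 0.6381/54.94 = 0.01161, n(O) = 0.3717/16.00 = 0.02323
Smallest is Mn at 0.01161 mol; normalising gives Mn 1.000, O 2.000
→ MnO2

MnO2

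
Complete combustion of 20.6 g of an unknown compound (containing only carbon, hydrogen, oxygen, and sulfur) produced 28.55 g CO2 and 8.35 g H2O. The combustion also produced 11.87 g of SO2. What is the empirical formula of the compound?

mol C = 28.55 / 44.01 = 0.6487; mass C = 0.6487 × 12.01 = 7.791 g
mol H = 2 × (8.35 / 18.02) = 0.9267; mass H = 0.9267 × 1.008 = 0.9342 g
mol S = 11.87 / 64.07 = 0.1853; mass S = 5.941 g
mass O = 20.6 − (14.67) = 5.933 g → mol O = 0.3708
Divide by the smallest (0.1853 mol S): C 3.502, H 5.002, O 2.002, S 1.000
Multiply by 2: C 7.00, H 10.00, O 4.00, S 2.00 → C7H10O4S2

C7H10O4S2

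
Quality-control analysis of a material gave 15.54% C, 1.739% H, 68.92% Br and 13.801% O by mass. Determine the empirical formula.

Assume 100 g: 15.54 g C, 1.739 g H, 68.92 g Br, 13.801 g O.
Moles — C: 15.54 / 12.01 = 1.294 mol; H: 1.739 / 1.008 = 1.725 mol; Br: 68.92 / 79.90 = 0.8626 mol; O: 13.801 / 16.00 = 0.8626 mol
Divide by the smallest (0.8626 mol O): C 1.500, H 2.000, Br 1.000, O 1.000
Scaling by 2: C 3.00, H 4.00, Br 2.00, O 2.00 → C3H4Br2O2

C3H4Br2O2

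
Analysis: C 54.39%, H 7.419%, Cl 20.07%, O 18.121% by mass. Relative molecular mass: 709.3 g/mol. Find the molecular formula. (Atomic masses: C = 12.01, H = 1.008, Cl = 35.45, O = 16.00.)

Assume 100 g: 54.39 g C, 7.419 g H, 20.07 g Cl, 18.121 g O.
n(C) = 54.39/12.01 = 4.529, n(H) = 7.419/1.008 = 7.36, n(Cl) = 20.07/35.45 = 0.5661, n(O) = 18.121/16.00 = 1.133
Smallest is Cl at 0.5661 mol; normalising gives C 7.999, H 13.000, Cl 1.000, O 2.000
Ratio ≈ 8:13:1:2, so the empirical formula is C8H13ClO2
Empirical-formula mass = 176.63 g/mol
n = 709.3 / 176.63 = 4.02 ≈ 4
Molecular formula = (C8H13ClO2)×4 = C32H52Cl4O8

C32H52Cl4O8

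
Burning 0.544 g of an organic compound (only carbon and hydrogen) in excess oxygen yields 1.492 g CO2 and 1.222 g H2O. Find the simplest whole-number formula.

CH4

mol C = 1.492 / 44.01 = 0.03390; mass C = 0.03390 × 12.01 = 0.4072 g
mol H = 2 × (1.222 / 18.02) = 0.1356; mass H = 0.1356 × 1.008 = 0.1367 g
Divide by the smallest (0.0339 mol C): C 1.000, H 4.001
Ratio ≈ 1:4, so the empirical formula is CH4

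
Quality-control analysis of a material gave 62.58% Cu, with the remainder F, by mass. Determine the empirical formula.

CuF2

Assume 100 g: 62.58 g Cu, 37.42 g F.
Cu: 62.58 g ÷ 63.55 g/mol = 0.9847 mol
F: 37.42 g ÷ 19.00 g/mol = 1.969 mol
Divide by the smallest (0.9847 mol Cu): Cu 1.000, F 2.000
≈ 1:2 → CuF2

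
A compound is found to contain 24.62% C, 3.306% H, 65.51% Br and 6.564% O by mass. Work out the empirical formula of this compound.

C5H8Br2O

Assume 100 g: 24.62 g C, 3.306 g H, 65.51 g Br, 6.564 g O.
C: 24.62 g ÷ 12.01 g/mol = 2.05 mol
H: 3.306 g ÷ 1.008 g/mol = 3.28 mol
Br: 65.51 g ÷ 79.90 g/mol = 0.8199 mol
O: 6.564 g ÷ 16.00 g/mol = 0.4103 mol
Smallest is O at 0.4103 mol; normalising gives C 4.997, H 7.995, Br 1.999, O 1.000
≈ 5:8:2:1 → C5H8Br2O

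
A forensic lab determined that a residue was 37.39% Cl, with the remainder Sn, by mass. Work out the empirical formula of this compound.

Cl2Sn

Assume 100 g: 37.39 g Cl, 62.61 g Sn.
n(Cl) = 37.39/35.45 = 1.055, n(Sn) = 62.61/118.71 = 0.5274
Ratios (÷ 0.5274): Cl 2.000, Sn 1.000
≈ 2:1 → Cl2Sn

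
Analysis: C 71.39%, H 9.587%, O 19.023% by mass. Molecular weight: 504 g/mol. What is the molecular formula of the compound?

C30H48O6

Assume 100 g: 71.39 g C, 9.587 g H, 19.023 g O.
n(C) = 71.39/12.01 = 5.944, n(H) = 9.587/1.008 = 9.511, n(O) = 19.023/16.00 = 1.189
Divide by the smallest (1.189 mol O): C 5.000, H 8.000, O 1.000
≈ 5:8:1 → C5H8O
Empirical-formula mass = 84.11 g/mol
n = 504 / 84.11 = 5.99 ≈ 6
Molecular formula = (C5H8O)×6 = C30H48O6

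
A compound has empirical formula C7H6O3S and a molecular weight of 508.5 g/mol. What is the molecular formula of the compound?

C21H18O9S3

Empirical-formula mass = 170.19 g/mol
n = 508.5 / 170.19 = 2.99 ≈ 3
Molecular formula = (C7H6O3S)3 = C21H18O9S3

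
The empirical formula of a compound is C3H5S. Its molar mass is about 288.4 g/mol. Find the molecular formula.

C12H20S4

Empirical-formula mass = 73.14 g/mol
n = 288.4 / 73.14 = 3.94 ≈ 4
Molecular formula = (C3H5S)4 = C12H20S4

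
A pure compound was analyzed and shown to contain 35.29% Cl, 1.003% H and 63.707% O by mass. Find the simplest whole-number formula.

Assume 100 g: 35.29 g Cl, 1.003 g H, 63.707 g O.
Moles — Cl: 35.29 / 35.45 = 0.9955 mol; H: 1.003 / 1.008 = 0.995 mol; O: 63.707 / 16.00 = 3.982 mol
Divide by the smallest (0.995 mol H): Cl 1.000, H 1.000, O 4.002
≈ 1:1:4 → ClHO4

ClHO4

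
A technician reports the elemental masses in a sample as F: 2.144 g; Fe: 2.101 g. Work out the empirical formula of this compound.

F3Fe

Moles — F: 2.144 / 19.00 = 0.1128 mol; Fe: 2.101 / 55.85 = 0.03762 mol
Smallest is Fe at 0.03762 mol; normalising gives F 3.000, Fe 1.000
Ratio ≈ 3:1, so the empirical formula is F3Fe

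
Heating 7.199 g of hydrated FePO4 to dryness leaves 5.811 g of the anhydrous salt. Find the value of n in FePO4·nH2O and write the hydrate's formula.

FePO4·2H2O

Mass of water lost = 7.199 − 5.811 = 1.388 g → 1.388 / 18.02 = 0.07703 mol H2O
Molar mass of FePO4 = 150.82 g/mol → mol FePO4 = 5.811 / 150.82 = 0.03853
n = 0.07703 / 0.03853 = 2.00 ≈ 2 → FePO4·2H2O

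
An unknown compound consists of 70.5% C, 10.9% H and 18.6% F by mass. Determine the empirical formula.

Assume 100 g: 70.5 g C, 10.9 g H, 18.6 g F.
Moles — C: 70.5 / 12.01 = 5.87 mol; H: 10.9 / 1.008 = 10.81 mol; F: 18.6 / 19.00 = 0.9789 mol
Ratios (÷ 0.9789): C 5.996, H 11.046, F 1.000
Ratio ≈ 6:11:1, so the empirical formula is C6H11F

C6H11F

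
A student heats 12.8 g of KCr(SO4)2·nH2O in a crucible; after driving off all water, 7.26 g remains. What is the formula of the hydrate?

Mass of water lost = 12.8 − 7.26 = 5.54 g → 5.54 / 18.02 = 0.3074 mol H2O
Molar mass of KCr(SO4)2 = 283.24 g/mol → mol KCr(SO4)2 = 7.26 / 283.24 = 0.02563
n = 0.3074 / 0.02563 = 11.99 ≈ 12 → KCr(SO4)2·12H2O

KCr(SO4)2·12H2O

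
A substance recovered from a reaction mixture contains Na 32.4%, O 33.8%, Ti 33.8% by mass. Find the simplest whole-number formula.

Na2O3Ti

Assume 100 g: 32.4 g Na, 33.8 g O, 33.8 g Ti.
Na: 32.4 g ÷ 22.99 g/mol = 1.409 mol
O: 33.8 g ÷ 16.00 g/mol = 2.112 mol
Ti: 33.8 g ÷ 47.87 g/mol = 0.7061 mol
Divide by the smallest (0.7061 mol Ti): Na 1.996, O 2.992, Ti 1.000
→ Na2O3Ti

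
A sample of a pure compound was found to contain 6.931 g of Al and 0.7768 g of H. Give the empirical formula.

AlH3

n(Al) = 6.931/26.98 = 0.2569, n(H) = 0.7768/1.008 = 0.7706
Divide by the smallest (0.2569 mol Al): Al 1.000, H 3.000
≈ 1:3 → AlH3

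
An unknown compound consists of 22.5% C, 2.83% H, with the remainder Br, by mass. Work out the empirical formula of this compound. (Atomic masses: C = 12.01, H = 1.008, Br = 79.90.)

C2H3Br

Assume 100 g: 22.5 g C, 2.83 g H, 74.67 g Br.
C: 22.5 g ÷ 12.01 g/mol = 1.873 mol
H: 2.83 g ÷ 1.008 g/mol = 2.808 mol
Br: 74.67 g ÷ 79.90 g/mol = 0.9345 mol
Ratios (÷ 0.9345): C 2.005, H 3.004, Br 1.000
≈ 2:3:1 → C2H3Br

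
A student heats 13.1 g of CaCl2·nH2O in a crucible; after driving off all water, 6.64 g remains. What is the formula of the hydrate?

CaCl2·6H2O

Mass of water lost = 13.1 − 6.64 = 6.46 g → 6.46 / 18.02 = 0.3585 mol H2O
Molar mass of CaCl2 = 110.98 g/mol → mol CaCl2 = 6.64 / 110.98 = 0.05983
n = 0.3585 / 0.05983 = 5.99 ≈ 6 → CaCl2·6H2O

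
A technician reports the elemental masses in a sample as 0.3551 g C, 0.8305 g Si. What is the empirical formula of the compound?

C: 0.3551 g ÷ 12.01 g/mol = 0.02957 mol
Si: 0.8305 g ÷ 28.09 g/mol = 0.02957 mol
Divide by the smallest (0.02957 mol Si): C 1.000, Si 1.000
≈ 1:1 → CSi

CSi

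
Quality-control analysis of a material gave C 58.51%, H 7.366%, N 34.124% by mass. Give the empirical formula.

C2H3N

Assume 100 g: 58.51 g C, 7.366 g H, 34.124 g N.
n(C) = 58.51/12.01 = 4.872, n(H) = 7.366/1.008 = 7.308, n(N) = 34.124/14.01 = 2.436
Ratios (÷ 2.436): C 2.000, H 3.000, N 1.000
Ratio ≈ 2:3:1, so the empirical formula is C2H3N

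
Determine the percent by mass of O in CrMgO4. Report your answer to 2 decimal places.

45.61%

Molar mass = 1(52.00) + 1(24.31) + 4(16.00) = 140.310 g/mol
Mass of O per mole = 4 × 16.00 = 64.000 g
% O = 64.000 / 140.310 × 100 = 45.61%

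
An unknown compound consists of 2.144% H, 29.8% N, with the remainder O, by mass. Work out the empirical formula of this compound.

HNO2

Assume 100 g: 2.144 g H, 29.8 g N, 68.056 g O.
Moles — H: 2.144 / 1.008 = 2.127 mol; N: 29.8 / 14.01 = 2.127 mol; O: 68.056 / 16.00 = 4.253 mol
Ratios (÷ 2.127): H 1.000, N 1.000, O 2.000
Ratio ≈ 1:1:2, so the empirical formula is HNO2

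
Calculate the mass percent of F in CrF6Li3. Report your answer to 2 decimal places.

61.02%

Molar mass = 1(52.00) + 6(19.00) + 3(6.94) = 186.820 g/mol
Mass of F per mole = 6 × 19.00 = 114.000 g
% F = 114.000 / 186.820 × 100 = 61.02%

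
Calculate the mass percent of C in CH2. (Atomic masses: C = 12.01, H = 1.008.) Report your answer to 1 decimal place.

85.6%

Molar mass = 1(12.01) + 2(1.008) = 14.026 g/mol
Mass of C per mole = 1 × 12.01 = 12.010 g
% C = 12.010 / 14.026 × 100 = 85.6%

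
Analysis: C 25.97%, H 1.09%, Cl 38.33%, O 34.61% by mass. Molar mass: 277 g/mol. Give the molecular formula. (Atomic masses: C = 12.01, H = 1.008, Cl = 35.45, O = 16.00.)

Assume 100 g: 25.97 g C, 1.09 g H, 38.33 g Cl, 34.61 g O.
C: 25.97 g ÷ 12.01 g/mol = 2.162 mol
H: 1.09 g ÷ 1.008 g/mol = 1.081 mol
Cl: 38.33 g ÷ 35.45 g/mol = 1.081 mol
O: 34.61 g ÷ 16.00 g/mol = 2.163 mol
Smallest is Cl at 1.081 mol; normalising gives C 2.000, H 1.000, Cl 1.000, O 2.001
Ratio ≈ 2:1:1:2, so the empirical formula is C2HClO2
Empirical-formula mass = 92.48 g/mol
n = 277 / 92.48 = 3.00 ≈ 3
Molecular formula = (C2HClO2)×3 = C6H3Cl3O6

C6H3Cl3O6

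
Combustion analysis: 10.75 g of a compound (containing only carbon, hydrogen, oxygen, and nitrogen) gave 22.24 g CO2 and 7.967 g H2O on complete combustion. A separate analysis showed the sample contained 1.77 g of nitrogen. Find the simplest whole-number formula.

mol C = 22.24 / 44.01 = 0.5053; mass C = 0.5053 × 12.01 = 6.069 g
mol H = 2 × (7.967 / 18.02) = 0.8842; mass H = 0.8842 × 1.008 = 0.8913 g
mol N = 1.77 / 14.01 = 0.1263
mass O = 10.75 − (8.730) = 2.020 g → mol O = 0.1262
Divide by the smallest (0.1262 mol O): C 4.004, H 7.005, N 1.001, O 1.000
→ C4H7NO

C4H7NO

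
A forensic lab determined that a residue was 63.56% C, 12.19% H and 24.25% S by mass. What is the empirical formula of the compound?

C7H16S

Assume 100 g: 63.56 g C, 12.19 g H, 24.25 g S.
n(C) = 63.56/12.01 = 5.292, n(H) = 12.19/1.008 = 12.09, n(S) = 24.25/32.07 = 0.7562
Divide by the smallest (0.7562 mol S): C 6.999, H 15.993, S 1.000
→ C7H16S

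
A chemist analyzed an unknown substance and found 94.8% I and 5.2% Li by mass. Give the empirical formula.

Assume 100 g: 94.8 g I, 5.2 g Li.
I: 94.8 g ÷ 126.90 g/mol = 0.747 mol
Li: 5.2 g ÷ 6.94 g/mol = 0.7493 mol
Ratios (÷ 0.747): I 1.000, Li 1.003
→ ILi

ILi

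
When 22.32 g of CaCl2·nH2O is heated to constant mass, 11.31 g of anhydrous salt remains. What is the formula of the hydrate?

Mass of water lost = 22.32 − 11.31 = 11.01 g → 11.01 / 18.02 = 0.611 mol H2O
Molar mass of CaCl2 = 110.98 g/mol → mol CaCl2 = 11.31 / 110.98 = 0.1019
n = 0.611 / 0.1019 = 6.00 ≈ 6 → CaCl2·6H2O

CaCl2·6H2O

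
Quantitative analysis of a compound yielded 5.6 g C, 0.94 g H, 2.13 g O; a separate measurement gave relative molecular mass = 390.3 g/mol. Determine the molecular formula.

C: 5.6 g ÷ 12.01 g/mol = 0.4663 mol
H: 0.94 g ÷ 1.008 g/mol = 0.9325 mol
O: 2.13 g ÷ 16.00 g/mol = 0.1331 mol
Divide by the smallest (0.1331 mol O): C 3.503, H 7.005, O 1.000
Scaling by 2: C 7.01, H 14.01, O 2.00 → C7H14O2
Empirical-formula mass = 130.18 g/mol
n = 390.3 / 130.18 = 3.00 ≈ 3
Molecular formula = (C7H14O2)×3 = C21H42O6

C21H42O6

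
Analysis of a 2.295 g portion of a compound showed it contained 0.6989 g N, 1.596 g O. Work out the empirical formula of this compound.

NO2

Moles — N: 0.6989 / 14.01 = 0.04989 mol; O: 1.596 / 16.00 = 0.09975 mol
Smallest is N at 0.04989 mol; normalising gives N 1.000, O 2.000
Ratio ≈ 1:2, so the empirical formula is NO2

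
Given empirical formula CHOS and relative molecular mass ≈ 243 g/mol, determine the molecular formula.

C4H4O4S4

Empirical-formula mass = 61.09 g/mol
n = 243 / 61.09 = 3.98 ≈ 4
Molecular formula = (CHOS)4 = C4H4O4S4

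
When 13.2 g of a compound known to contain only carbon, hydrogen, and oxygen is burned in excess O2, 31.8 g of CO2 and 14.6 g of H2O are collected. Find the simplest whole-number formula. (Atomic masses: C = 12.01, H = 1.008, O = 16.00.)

C4H9O

mol C = 31.8 / 44.01 = 0.7226; mass C = 0.7226 × 12.01 = 8.678 g
mol H = 2 × (14.6 / 18.02) = 1.620; mass H = 1.620 × 1.008 = 1.633 g
mass O = 13.2 − (10.31) = 2.889 g → mol O = 0.1805
Smallest is O at 0.1805 mol; normalising gives C 4.002, H 8.975, O 1.000
Ratio ≈ 4:9:1, so the empirical formula is C4H9O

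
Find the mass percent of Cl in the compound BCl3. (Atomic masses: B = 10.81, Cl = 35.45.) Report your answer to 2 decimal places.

Molar mass = 1(10.81) + 3(35.45) = 117.160 g/mol
Mass of Cl per mole = 3 × 35.45 = 106.350 g
% Cl = 106.350 / 117.160 × 100 = 90.77%

90.77%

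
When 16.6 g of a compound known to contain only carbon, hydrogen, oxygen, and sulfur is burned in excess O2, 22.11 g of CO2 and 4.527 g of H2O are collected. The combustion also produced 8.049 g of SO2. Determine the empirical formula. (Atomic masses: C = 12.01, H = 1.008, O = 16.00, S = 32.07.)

C4H4O3S

mol C = 22.11 / 44.01 = 0.5024; mass C = 0.5024 × 12.01 = 6.034 g
mol H = 2 × (4.527 / 18.02) = 0.5024; mass H = 0.5024 × 1.008 = 0.5065 g
mol S = 8.049 / 64.07 = 0.1256; mass S = 4.029 g
mass O = 16.6 − (10.57) = 6.031 g → mol O = 0.3769
Ratios (÷ 0.1256): C 3.999, H 3.999, O 3.000, S 1.000
→ C4H4O3S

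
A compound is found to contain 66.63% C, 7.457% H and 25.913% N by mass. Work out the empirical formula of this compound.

Assume 100 g: 66.63 g C, 7.457 g H, 25.913 g N.
Moles — C: 66.63 / 12.01 = 5.548 mol; H: 7.457 / 1.008 = 7.398 mol; N: 25.913 / 14.01 = 1.85 mol
Ratios (÷ 1.85): C 2.999, H 4.000, N 1.000
≈ 3:4:1 → C3H4N

C3H4N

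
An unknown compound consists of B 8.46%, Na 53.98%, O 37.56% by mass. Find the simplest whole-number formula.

Assume 100 g: 8.46 g B, 53.98 g Na, 37.56 g O.
B: 8.46 g ÷ 10.81 g/mol = 0.7826 mol
Na: 53.98 g ÷ 22.99 g/mol = 2.348 mol
O: 37.56 g ÷ 16.00 g/mol = 2.348 mol
Divide by the smallest (0.7826 mol B): B 1.000, Na 3.000, O 3.000
Ratio ≈ 1:3:3, so the empirical formula is BNa3O3

BNa3O3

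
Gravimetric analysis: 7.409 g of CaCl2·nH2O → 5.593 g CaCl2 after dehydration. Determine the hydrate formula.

CaCl2·2H2O

Mass of water lost = 7.409 − 5.593 = 1.816 g → 1.816 / 18.02 = 0.1008 mol H2O
Molar mass of CaCl2 = 110.98 g/mol → mol CaCl2 = 5.593 / 110.98 = 0.0504
n = 0.1008 / 0.0504 = 2.00 ≈ 2 → CaCl2·2H2O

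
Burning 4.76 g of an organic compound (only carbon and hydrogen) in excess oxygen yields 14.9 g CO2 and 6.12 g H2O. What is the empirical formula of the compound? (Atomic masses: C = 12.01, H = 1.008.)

mol C = 14.9 / 44.01 = 0.3386; mass C = 0.3386 × 12.01 = 4.066 g
mol H = 2 × (6.12 / 18.02) = 0.6792; mass H = 0.6792 × 1.008 = 0.6847 g
Divide by the smallest (0.3386 mol C): C 1.000, H 2.006
→ CH2

CH2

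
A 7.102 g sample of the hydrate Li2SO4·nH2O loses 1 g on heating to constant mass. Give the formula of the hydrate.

Mass of anhydrous Li2SO4 = 7.102 − 1 = 6.102 g
mol H2O = 1 / 18.02 = 0.05549
Molar mass of Li2SO4 = 109.95 g/mol → mol Li2SO4 = 6.102 / 109.95 = 0.0555
n = 0.05549 / 0.0555 = 1.00 ≈ 1 → Li2SO4·H2O

Li2SO4·H2O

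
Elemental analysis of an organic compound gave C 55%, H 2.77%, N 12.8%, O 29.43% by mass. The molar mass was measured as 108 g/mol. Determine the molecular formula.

C5H3NO2

Assume 100 g: 55 g C, 2.77 g H, 12.8 g N, 29.43 g O.
C: 55 g ÷ 12.01 g/mol = 4.58 mol
H: 2.77 g ÷ 1.008 g/mol = 2.748 mol
N: 12.8 g ÷ 14.01 g/mol = 0.9136 mol
O: 29.43 g ÷ 16.00 g/mol = 1.839 mol
Divide by the smallest (0.9136 mol N): C 5.012, H 3.008, N 1.000, O 2.013
Ratio ≈ 5:3:1:2, so the empirical formula is C5H3NO2
Empirical-formula mass = 109.08 g/mol
n = 108 / 109.08 = 0.99 ≈ 1
Molecular formula = empirical formula = C5H3NO2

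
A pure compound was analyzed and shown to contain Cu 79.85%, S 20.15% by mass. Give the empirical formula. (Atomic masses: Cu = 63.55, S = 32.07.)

Assume 100 g: 79.85 g Cu, 20.15 g S.
n(Cu) = 79.85/63.55 = 1.256, n(S) = 20.15/32.07 = 0.6283
Smallest is S at 0.6283 mol; normalising gives Cu 2.000, S 1.000
≈ 2:1 → Cu2S

Cu2S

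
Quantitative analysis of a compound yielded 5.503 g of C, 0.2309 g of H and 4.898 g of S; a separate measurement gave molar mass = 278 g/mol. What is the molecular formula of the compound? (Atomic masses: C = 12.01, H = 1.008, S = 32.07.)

n(C) = 5.503/12.01 = 0.4582, n(H) = 0.2309/1.008 = 0.2291, n(S) = 4.898/32.07 = 0.1527
Ratios (÷ 0.1527): C 3.000, H 1.500, S 1.000
×2: C 6.00, H 3.00, S 2.00 → C6H3S2
Empirical-formula mass = 139.22 g/mol
n = 278 / 139.22 = 2.00 ≈ 2
Molecular formula = (C6H3S2)×2 = C12H6S4

C12H6S4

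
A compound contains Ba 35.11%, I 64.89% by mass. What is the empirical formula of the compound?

Assume 100 g: 35.11 g Ba, 64.89 g I.
Ba: 35.11 g ÷ 137.33 g/mol = 0.2557 mol
I: 64.89 g ÷ 126.90 g/mol = 0.5113 mol
Smallest is Ba at 0.2557 mol; normalising gives Ba 1.000, I 2.000
≈ 1:2 → BaI2

BaI2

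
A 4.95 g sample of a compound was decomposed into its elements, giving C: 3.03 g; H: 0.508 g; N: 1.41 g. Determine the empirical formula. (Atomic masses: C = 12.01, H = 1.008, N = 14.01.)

C5H10N2

Moles — C: 3.03 / 12.01 = 0.2523 mol; H: 0.508 / 1.008 = 0.504 mol; N: 1.41 / 14.01 = 0.1006 mol
Divide by the smallest (0.1006 mol N): C 2.507, H 5.008, N 1.000
Scaling by 2: C 5.01, H 10.02, N 2.00 → C5H10N2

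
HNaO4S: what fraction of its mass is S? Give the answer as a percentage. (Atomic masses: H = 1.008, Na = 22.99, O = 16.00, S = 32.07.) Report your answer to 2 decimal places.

Molar mass = 1(1.008) + 1(22.99) + 4(16.00) + 1(32.07) = 120.068 g/mol
Mass of S per mole = 1 × 32.07 = 32.070 g
% S = 32.070 / 120.068 × 100 = 26.71%

26.71%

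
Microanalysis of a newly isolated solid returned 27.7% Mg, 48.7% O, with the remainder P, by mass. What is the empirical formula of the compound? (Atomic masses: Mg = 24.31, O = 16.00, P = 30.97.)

Assume 100 g: 27.7 g Mg, 48.7 g O, 23.6 g P.
Mg: 27.7 g ÷ 24.31 g/mol = 1.139 mol
O: 48.7 g ÷ 16.00 g/mol = 3.044 mol
P: 23.6 g ÷ 30.97 g/mol = 0.762 mol
Ratios (÷ 0.762): Mg 1.495, O 3.994, P 1.000
×2: Mg 2.99, O 7.99, P 2.00 → Mg3O8P2

Mg3O8P2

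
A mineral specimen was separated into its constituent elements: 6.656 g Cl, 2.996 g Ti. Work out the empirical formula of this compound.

n(Cl) = 6.656/35.45 = 0.1878, n(Ti) = 2.996/47.87 = 0.06259
Smallest is Ti at 0.06259 mol; normalising gives Cl 3.000, Ti 1.000
→ Cl3Ti

Cl3Ti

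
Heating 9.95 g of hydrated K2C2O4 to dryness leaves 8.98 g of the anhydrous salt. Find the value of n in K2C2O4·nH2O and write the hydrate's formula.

Mass of water lost = 9.95 − 8.98 = 0.97 g → 0.97 / 18.02 = 0.05383 mol H2O
Molar mass of K2C2O4 = 166.22 g/mol → mol K2C2O4 = 8.98 / 166.22 = 0.05402
n = 0.05383 / 0.05402 = 1.00 ≈ 1 → K2C2O4·H2O

K2C2O4·H2O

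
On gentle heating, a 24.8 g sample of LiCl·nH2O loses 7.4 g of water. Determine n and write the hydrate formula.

LiCl·H2O

Mass of anhydrous LiCl = 24.8 − 7.4 = 17.4 g
mol H2O = 7.4 / 18.02 = 0.4107
Molar mass of LiCl = 42.39 g/mol → mol LiCl = 17.4 / 42.39 = 0.4105
n = 0.4107 / 0.4105 = 1.00 ≈ 1 → LiCl·H2O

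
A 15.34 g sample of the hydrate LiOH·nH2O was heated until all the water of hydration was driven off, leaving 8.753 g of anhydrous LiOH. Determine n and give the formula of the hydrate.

LiOH·H2O

Mass of water lost = 15.34 − 8.753 = 6.587 g → 6.587 / 18.02 = 0.3655 mol H2O
Molar mass of LiOH = 23.95 g/mol → mol LiOH = 8.753 / 23.95 = 0.3655
n = 0.3655 / 0.3655 = 1.00 ≈ 1 → LiOH·H2O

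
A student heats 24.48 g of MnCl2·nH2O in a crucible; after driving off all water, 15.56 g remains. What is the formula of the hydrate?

Mass of water lost = 24.48 − 15.56 = 8.92 g → 8.92 / 18.02 = 0.495 mol H2O
Molar mass of MnCl2 = 125.84 g/mol → mol MnCl2 = 15.56 / 125.84 = 0.1236
n = 0.495 / 0.1236 = 4.00 ≈ 4 → MnCl2·4H2O

MnCl2·4H2O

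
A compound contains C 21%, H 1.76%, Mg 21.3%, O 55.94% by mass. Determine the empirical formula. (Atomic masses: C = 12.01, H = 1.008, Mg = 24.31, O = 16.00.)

C2H2MgO4

Assume 100 g: 21 g C, 1.76 g H, 21.3 g Mg, 55.94 g O.
Moles — C: 21 / 12.01 = 1.749 mol; H: 1.76 / 1.008 = 1.746 mol; Mg: 21.3 / 24.31 = 0.8762 mol; O: 55.94 / 16.00 = 3.496 mol
Smallest is Mg at 0.8762 mol; normalising gives C 1.996, H 1.993, Mg 1.000, O 3.990
→ C2H2MgO4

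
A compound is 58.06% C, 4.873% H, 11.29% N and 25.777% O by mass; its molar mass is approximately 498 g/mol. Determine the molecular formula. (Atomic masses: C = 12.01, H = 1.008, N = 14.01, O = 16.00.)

Assume 100 g: 58.06 g C, 4.873 g H, 11.29 g N, 25.777 g O.
n(C) = 58.06/12.01 = 4.834, n(H) = 4.873/1.008 = 4.834, n(N) = 11.29/14.01 = 0.8059, n(O) = 25.777/16.00 = 1.611
Divide by the smallest (0.8059 mol N): C 5.999, H 5.999, N 1.000, O 1.999
→ C6H6NO2
Empirical-formula mass = 124.12 g/mol
n = 498 / 124.12 = 4.01 ≈ 4
Molecular formula = (C6H6NO2)×4 = C24H24N4O8

C24H24N4O8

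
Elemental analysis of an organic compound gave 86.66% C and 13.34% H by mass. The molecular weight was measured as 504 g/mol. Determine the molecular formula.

Assume 100 g: 86.66 g C, 13.34 g H.
n(C) = 86.66/12.01 = 7.216, n(H) = 13.34/1.008 = 13.23
Smallest is C at 7.216 mol; normalising gives C 1.000, H 1.834
Multiply by 6: C 6.00, H 11.00 → C6H11
Empirical-formula mass = 83.15 g/mol
n = 504 / 83.15 = 6.06 ≈ 6
Molecular formula = (C6H11)×6 = C36H66

C36H66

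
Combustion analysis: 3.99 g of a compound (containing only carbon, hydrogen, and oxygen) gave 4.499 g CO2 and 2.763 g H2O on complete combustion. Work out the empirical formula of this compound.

mol C = 4.499 / 44.01 = 0.1022; mass C = 0.1022 × 12.01 = 1.228 g
mol H = 2 × (2.763 / 18.02) = 0.3067; mass H = 0.3067 × 1.008 = 0.3091 g
mass O = 3.99 − (1.537) = 2.453 g → mol O = 0.1533
Ratios (÷ 0.1022): C 1.000, H 3.000, O 1.500
Multiply by 2: C 2.00, H 6.00, O 3.00 → C2H6O3

C2H6O3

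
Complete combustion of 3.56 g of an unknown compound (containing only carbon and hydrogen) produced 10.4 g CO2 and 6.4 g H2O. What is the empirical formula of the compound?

CH3

mol C = 10.4 / 44.01 = 0.2363; mass C = 0.2363 × 12.01 = 2.838 g
mol H = 2 × (6.4 / 18.02) = 0.7103; mass H = 0.7103 × 1.008 = 0.7160 g
Ratios (÷ 0.2363): C 1.000, H 3.006
≈ 1:3 → CH3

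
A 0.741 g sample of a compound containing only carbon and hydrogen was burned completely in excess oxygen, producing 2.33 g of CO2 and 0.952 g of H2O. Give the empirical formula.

mol C = 2.33 / 44.01 = 0.05294; mass C = 0.05294 × 12.01 = 0.6358 g
mol H = 2 × (0.952 / 18.02) = 0.1057; mass H = 0.1057 × 1.008 = 0.1065 g
Divide by the smallest (0.05294 mol C): C 1.000, H 1.996
→ CH2

CH2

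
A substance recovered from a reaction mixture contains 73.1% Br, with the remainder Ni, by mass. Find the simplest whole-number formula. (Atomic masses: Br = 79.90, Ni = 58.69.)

Assume 100 g: 73.1 g Br, 26.9 g Ni.
n(Br) = 73.1/79.90 = 0.9149, n(Ni) = 26.9/58.69 = 0.4583
Smallest is Ni at 0.4583 mol; normalising gives Br 1.996, Ni 1.000
≈ 2:1 → Br2Ni

Br2Ni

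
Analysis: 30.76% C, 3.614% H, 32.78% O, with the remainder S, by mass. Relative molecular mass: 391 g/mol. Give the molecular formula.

Assume 100 g: 30.76 g C, 3.614 g H, 32.78 g O, 32.846 g S.
n(C) = 30.76/12.01 = 2.561, n(H) = 3.614/1.008 = 3.585, n(O) = 32.78/16.00 = 2.049, n(S) = 32.846/32.07 = 1.024
Divide by the smallest (1.024 mol S): C 2.501, H 3.501, O 2.000, S 1.000
×2: C 5.00, H 7.00, O 4.00, S 2.00 → C5H7O4S2
Empirical-formula mass = 195.25 g/mol
n = 391 / 195.25 = 2.00 ≈ 2
Molecular formula = (C5H7O4S2)×2 = C10H14O8S4

C10H14O8S4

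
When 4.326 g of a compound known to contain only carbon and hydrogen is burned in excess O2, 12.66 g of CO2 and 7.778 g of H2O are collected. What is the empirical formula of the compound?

CH3

mol C = 12.66 / 44.01 = 0.2877; mass C = 0.2877 × 12.01 = 3.455 g
mol H = 2 × (7.778 / 18.02) = 0.8633; mass H = 0.8633 × 1.008 = 0.8702 g
Smallest is C at 0.2877 mol; normalising gives C 1.000, H 3.001
→ CH3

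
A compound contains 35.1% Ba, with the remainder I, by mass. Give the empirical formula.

BaI2

Assume 100 g: 35.1 g Ba, 64.9 g I.
n(Ba) = 35.1/137.33 = 0.2556, n(I) = 64.9/126.90 = 0.5114
Smallest is Ba at 0.2556 mol; normalising gives Ba 1.000, I 2.001
≈ 1:2 → BaI2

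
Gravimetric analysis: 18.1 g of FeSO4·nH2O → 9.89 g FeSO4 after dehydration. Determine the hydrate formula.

Mass of water lost = 18.1 − 9.89 = 8.21 g → 8.21 / 18.02 = 0.4556 mol H2O
Molar mass of FeSO4 = 151.92 g/mol → mol FeSO4 = 9.89 / 151.92 = 0.0651
n = 0.4556 / 0.0651 = 7.00 ≈ 7 → FeSO4·7H2O

FeSO4·7H2O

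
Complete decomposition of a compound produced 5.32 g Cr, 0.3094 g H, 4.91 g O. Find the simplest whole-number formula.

CrH3O3

n(Cr) = 5.32/52.00 = 0.1023, n(H) = 0.3094/1.008 = 0.3069, n(O) = 4.91/16.00 = 0.3069
Ratios (÷ 0.1023): Cr 1.000, H 3.000, O 3.000
→ CrH3O3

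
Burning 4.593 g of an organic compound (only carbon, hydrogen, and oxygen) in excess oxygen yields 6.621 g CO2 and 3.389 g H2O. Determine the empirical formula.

C2H5O2

mol C = 6.621 / 44.01 = 0.1504; mass C = 0.1504 × 12.01 = 1.807 g
mol H = 2 × (3.389 / 18.02) = 0.3761; mass H = 0.3761 × 1.008 = 0.3791 g
mass O = 4.593 − (2.186) = 2.407 g → mol O = 0.1504
Smallest is O at 0.1504 mol; normalising gives C 1.000, H 2.500, O 1.000
Multiply by 2: C 2.00, H 5.00, O 2.00 → C2H5O2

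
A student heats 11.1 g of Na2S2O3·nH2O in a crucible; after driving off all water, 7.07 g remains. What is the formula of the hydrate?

Na2S2O3·5H2O

Mass of water lost = 11.1 − 7.07 = 4.03 g → 4.03 / 18.02 = 0.2236 mol H2O
Molar mass of Na2S2O3 = 158.12 g/mol → mol Na2S2O3 = 7.07 / 158.12 = 0.04471
n = 0.2236 / 0.04471 = 5.00 ≈ 5 → Na2S2O3·5H2O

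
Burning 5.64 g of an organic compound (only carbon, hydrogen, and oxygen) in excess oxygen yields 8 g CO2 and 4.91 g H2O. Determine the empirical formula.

mol C = 8 / 44.01 = 0.1818; mass C = 0.1818 × 12.01 = 2.183 g
mol H = 2 × (4.91 / 18.02) = 0.5450; mass H = 0.5450 × 1.008 = 0.5493 g
mass O = 5.64 − (2.732) = 2.908 g → mol O = 0.1817
Divide by the smallest (0.1817 mol O): C 1.000, H 2.999, O 1.000
→ CH3O

CH3O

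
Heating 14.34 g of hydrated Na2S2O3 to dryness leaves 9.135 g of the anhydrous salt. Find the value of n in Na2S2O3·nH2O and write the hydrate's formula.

Mass of water lost = 14.34 − 9.135 = 5.205 g → 5.205 / 18.02 = 0.2888 mol H2O
Molar mass of Na2S2O3 = 158.12 g/mol → mol Na2S2O3 = 9.135 / 158.12 = 0.05777
n = 0.2888 / 0.05777 = 5.00 ≈ 5 → Na2S2O3·5H2O

Na2S2O3·5H2O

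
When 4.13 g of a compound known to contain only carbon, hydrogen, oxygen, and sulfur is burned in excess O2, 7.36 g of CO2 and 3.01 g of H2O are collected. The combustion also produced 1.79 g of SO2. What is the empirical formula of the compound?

C6H12O2S

mol C = 7.36 / 44.01 = 0.1672; mass C = 0.1672 × 12.01 = 2.008 g
mol H = 2 × (3.01 / 18.02) = 0.3341; mass H = 0.3341 × 1.008 = 0.3367 g
mol S = 1.79 / 64.07 = 0.02794; mass S = 0.8960 g
mass O = 4.13 − (3.241) = 0.8888 g → mol O = 0.05555
Smallest is S at 0.02794 mol; normalising gives C 5.986, H 11.958, O 1.988, S 1.000
→ C6H12O2S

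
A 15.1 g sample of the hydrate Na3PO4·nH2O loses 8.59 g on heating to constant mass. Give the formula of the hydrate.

Mass of anhydrous Na3PO4 = 15.1 − 8.59 = 6.51 g
mol H2O = 8.59 / 18.02 = 0.4767
Molar mass of Na3PO4 = 163.94 g/mol → mol Na3PO4 = 6.51 / 163.94 = 0.03971
n = 0.4767 / 0.03971 = 12.00 ≈ 12 → Na3PO4·12H2O

Na3PO4·12H2O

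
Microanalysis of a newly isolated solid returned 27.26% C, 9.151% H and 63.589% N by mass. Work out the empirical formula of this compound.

Assume 100 g: 27.26 g C, 9.151 g H, 63.589 g N.
Moles — C: 27.26 / 12.01 = 2.27 mol; H: 9.151 / 1.008 = 9.078 mol; N: 63.589 / 14.01 = 4.539 mol
Divide by the smallest (2.27 mol C): C 1.000, H 4.000, N 2.000
→ CH4N2

CH4N2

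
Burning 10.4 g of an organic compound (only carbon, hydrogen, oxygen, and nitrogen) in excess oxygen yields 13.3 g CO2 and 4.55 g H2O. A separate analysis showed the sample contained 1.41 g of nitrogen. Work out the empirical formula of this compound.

C3H5NO3

mol C = 13.3 / 44.01 = 0.3022; mass C = 0.3022 × 12.01 = 3.629 g
mol H = 2 × (4.55 / 18.02) = 0.5050; mass H = 0.5050 × 1.008 = 0.5090 g
mol N = 1.41 / 14.01 = 0.1006
mass O = 10.4 − (5.549) = 4.851 g → mol O = 0.3032
Smallest is N at 0.1006 mol; normalising gives C 3.003, H 5.018, N 1.000, O 3.013
≈ 3:5:1:3 → C3H5NO3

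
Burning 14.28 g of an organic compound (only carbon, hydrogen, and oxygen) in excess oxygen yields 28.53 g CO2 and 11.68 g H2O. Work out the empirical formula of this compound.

C2H4O

mol C = 28.53 / 44.01 = 0.6483; mass C = 0.6483 × 12.01 = 7.786 g
mol H = 2 × (11.68 / 18.02) = 1.296; mass H = 1.296 × 1.008 = 1.307 g
mass O = 14.28 − (9.092) = 5.188 g → mol O = 0.3242
Ratios (÷ 0.3242): C 1.999, H 3.998, O 1.000
≈ 2:4:1 → C2H4O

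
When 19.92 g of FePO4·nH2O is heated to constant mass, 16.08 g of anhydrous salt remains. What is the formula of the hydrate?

Mass of water lost = 19.92 − 16.08 = 3.84 g → 3.84 / 18.02 = 0.2131 mol H2O
Molar mass of FePO4 = 150.82 g/mol → mol FePO4 = 16.08 / 150.82 = 0.1066
n = 0.2131 / 0.1066 = 2.00 ≈ 2 → FePO4·2H2O

FePO4·2H2O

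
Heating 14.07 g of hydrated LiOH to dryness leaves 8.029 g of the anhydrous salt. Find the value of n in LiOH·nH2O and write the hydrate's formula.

LiOH·H2O

Mass of water lost = 14.07 − 8.029 = 6.041 g → 6.041 / 18.02 = 0.3352 mol H2O
Molar mass of LiOH = 23.95 g/mol → mol LiOH = 8.029 / 23.95 = 0.3353
n = 0.3352 / 0.3353 = 1.00 ≈ 1 → LiOH·H2O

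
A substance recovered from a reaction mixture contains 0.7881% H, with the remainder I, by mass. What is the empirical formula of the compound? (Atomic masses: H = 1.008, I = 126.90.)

HI

Assume 100 g: 0.7881 g H, 99.212 g I.
Moles — H: 0.7881 / 1.008 = 0.7818 mol; I: 99.212 / 126.90 = 0.7818 mol
Ratios (÷ 0.7818): H 1.000, I 1.000
Ratio ≈ 1:1, so the empirical formula is HI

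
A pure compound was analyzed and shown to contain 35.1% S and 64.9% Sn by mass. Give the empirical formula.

S2Sn

Assume 100 g: 35.1 g S, 64.9 g Sn.
n(S) = 35.1/32.07 = 1.094, n(Sn) = 64.9/118.71 = 0.5467
Divide by the smallest (0.5467 mol Sn): S 2.002, Sn 1.000
Ratio ≈ 2:1, so the empirical formula is S2Sn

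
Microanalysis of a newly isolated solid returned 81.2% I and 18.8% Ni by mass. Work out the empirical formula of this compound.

I2Ni

Assume 100 g: 81.2 g I, 18.8 g Ni.
I: 81.2 g ÷ 126.90 g/mol = 0.6399 mol
Ni: 18.8 g ÷ 58.69 g/mol = 0.3203 mol
Smallest is Ni at 0.3203 mol; normalising gives I 1.998, Ni 1.000
→ I2Ni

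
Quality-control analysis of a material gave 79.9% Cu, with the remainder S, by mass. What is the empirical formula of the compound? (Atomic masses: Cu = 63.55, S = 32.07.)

Assume 100 g: 79.9 g Cu, 20.1 g S.
Moles — Cu: 79.9 / 63.55 = 1.257 mol; S: 20.1 / 32.07 = 0.6268 mol
Ratios (÷ 0.6268): Cu 2.006, S 1.000
Ratio ≈ 2:1, so the empirical formula is Cu2S

Cu2S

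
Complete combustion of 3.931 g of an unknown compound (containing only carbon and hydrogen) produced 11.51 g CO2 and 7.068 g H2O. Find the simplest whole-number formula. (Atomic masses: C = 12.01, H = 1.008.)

CH3

mol C = 11.51 / 44.01 = 0.2615; mass C = 0.2615 × 12.01 = 3.141 g
mol H = 2 × (7.068 / 18.02) = 0.7845; mass H = 0.7845 × 1.008 = 0.7907 g
Ratios (÷ 0.2615): C 1.000, H 2.999
Ratio ≈ 1:3, so the empirical formula is CH3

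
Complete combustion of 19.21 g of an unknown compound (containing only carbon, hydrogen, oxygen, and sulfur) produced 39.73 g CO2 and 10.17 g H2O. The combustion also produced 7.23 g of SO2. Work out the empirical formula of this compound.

mol C = 39.73 / 44.01 = 0.9027; mass C = 0.9027 × 12.01 = 10.84 g
mol H = 2 × (10.17 / 18.02) = 1.129; mass H = 1.129 × 1.008 = 1.138 g
mol S = 7.23 / 64.07 = 0.1128; mass S = 3.619 g
mass O = 19.21 − (15.60) = 3.611 g → mol O = 0.2257
Smallest is S at 0.1128 mol; normalising gives C 8.000, H 10.003, O 2.000, S 1.000
Ratio ≈ 8:10:2:1, so the empirical formula is C8H10O2S

C8H10O2S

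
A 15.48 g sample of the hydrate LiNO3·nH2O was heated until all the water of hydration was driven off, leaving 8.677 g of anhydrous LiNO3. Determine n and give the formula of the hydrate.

Mass of water lost = 15.48 − 8.677 = 6.803 g → 6.803 / 18.02 = 0.3775 mol H2O
Molar mass of LiNO3 = 68.95 g/mol → mol LiNO3 = 8.677 / 68.95 = 0.1258
n = 0.3775 / 0.1258 = 3.00 ≈ 3 → LiNO3·3H2O

LiNO3·3H2O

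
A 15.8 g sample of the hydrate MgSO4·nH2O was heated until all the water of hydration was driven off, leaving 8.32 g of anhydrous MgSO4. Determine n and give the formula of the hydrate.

Mass of water lost = 15.8 − 8.32 = 7.48 g → 7.48 / 18.02 = 0.4151 mol H2O
Molar mass of MgSO4 = 120.38 g/mol → mol MgSO4 = 8.32 / 120.38 = 0.06911
n = 0.4151 / 0.06911 = 6.01 ≈ 6 → MgSO4·6H2O

MgSO4·6H2O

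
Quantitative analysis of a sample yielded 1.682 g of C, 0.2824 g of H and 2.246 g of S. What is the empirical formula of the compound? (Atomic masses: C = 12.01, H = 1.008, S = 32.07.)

n(C) = 1.682/12.01 = 0.14, n(H) = 0.2824/1.008 = 0.2802, n(S) = 2.246/32.07 = 0.07003
Smallest is S at 0.07003 mol; normalising gives C 2.000, H 4.000, S 1.000
Ratio ≈ 2:4:1, so the empirical formula is C2H4S

C2H4S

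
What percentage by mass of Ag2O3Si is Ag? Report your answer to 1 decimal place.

Molar mass = 2(107.87) + 3(16.00) + 1(28.09) = 291.830 g/mol
Mass of Ag per mole = 2 × 107.87 = 215.740 g
% Ag = 215.740 / 291.830 × 100 = 73.9%

73.9%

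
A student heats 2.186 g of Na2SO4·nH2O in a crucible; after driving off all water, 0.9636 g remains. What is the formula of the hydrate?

Na2SO4·10H2O

Mass of water lost = 2.186 − 0.9636 = 1.222 g → 1.222 / 18.02 = 0.06784 mol H2O
Molar mass of Na2SO4 = 142.05 g/mol → mol Na2SO4 = 0.9636 / 142.05 = 0.006784
n = 0.06784 / 0.006784 = 10.00 ≈ 10 → Na2SO4·10H2O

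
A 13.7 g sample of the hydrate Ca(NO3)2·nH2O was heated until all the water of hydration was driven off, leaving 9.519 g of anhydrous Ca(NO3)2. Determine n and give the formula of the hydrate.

Mass of water lost = 13.7 − 9.519 = 4.181 g → 4.181 / 18.02 = 0.232 mol H2O
Molar mass of Ca(NO3)2 = 164.10 g/mol → mol Ca(NO3)2 = 9.519 / 164.10 = 0.05801
n = 0.232 / 0.05801 = 4.00 ≈ 4 → Ca(NO3)2·4H2O

Ca(NO3)2·4H2O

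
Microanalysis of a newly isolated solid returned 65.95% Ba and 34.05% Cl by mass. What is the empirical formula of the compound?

Assume 100 g: 65.95 g Ba, 34.05 g Cl.
Ba: 65.95 g ÷ 137.33 g/mol = 0.4802 mol
Cl: 34.05 g ÷ 35.45 g/mol = 0.9605 mol
Divide by the smallest (0.4802 mol Ba): Ba 1.000, Cl 2.000
Ratio ≈ 1:2, so the empirical formula is BaCl2

BaCl2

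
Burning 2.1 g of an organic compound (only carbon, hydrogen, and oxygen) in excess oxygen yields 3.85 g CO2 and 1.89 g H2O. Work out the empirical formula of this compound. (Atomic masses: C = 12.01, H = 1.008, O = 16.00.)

mol C = 3.85 / 44.01 = 0.08748; mass C = 0.08748 × 12.01 = 1.051 g
mol H = 2 × (1.89 / 18.02) = 0.2098; mass H = 0.2098 × 1.008 = 0.2114 g
mass O = 2.1 − (1.262) = 0.8379 g → mol O = 0.05237
Ratios (÷ 0.05237): C 1.670, H 4.005, O 1.000
Multiply by 3: C 5.01, H 12.02, O 3.00 → C5H12O3

C5H12O3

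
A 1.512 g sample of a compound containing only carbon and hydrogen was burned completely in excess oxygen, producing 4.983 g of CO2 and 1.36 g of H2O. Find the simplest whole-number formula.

mol C = 4.983 / 44.01 = 0.1132; mass C = 0.1132 × 12.01 = 1.360 g
mol H = 2 × (1.36 / 18.02) = 0.1509; mass H = 0.1509 × 1.008 = 0.1522 g
Divide by the smallest (0.1132 mol C): C 1.000, H 1.333
Scaling by 3: C 3.00, H 4.00 → C3H4

C3H4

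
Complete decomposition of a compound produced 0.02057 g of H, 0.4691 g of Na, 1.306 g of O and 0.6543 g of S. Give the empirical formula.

HNaO4S

Moles — H: 0.02057 / 1.008 = 0.02041 mol; Na: 0.4691 / 22.99 = 0.0204 mol; O: 1.306 / 16.00 = 0.08163 mol; S: 0.6543 / 32.07 = 0.0204 mol
Ratios (÷ 0.0204): H 1.000, Na 1.000, O 4.001, S 1.000
Ratio ≈ 1:1:4:1, so the empirical formula is HNaO4S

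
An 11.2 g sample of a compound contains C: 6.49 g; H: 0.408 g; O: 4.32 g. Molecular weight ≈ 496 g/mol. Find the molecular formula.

C24H18O12

C: 6.49 g ÷ 12.01 g/mol = 0.5404 mol
H: 0.408 g ÷ 1.008 g/mol = 0.4048 mol
O: 4.32 g ÷ 16.00 g/mol = 0.27 mol
Ratios (÷ 0.27): C 2.001, H 1.499, O 1.000
Multiply by 2: C 4.00, H 3.00, O 2.00 → C4H3O2
Empirical-formula mass = 83.06 g/mol
n = 496 / 83.06 = 5.97 ≈ 6
Molecular formula = (C4H3O2)×6 = C24H18O12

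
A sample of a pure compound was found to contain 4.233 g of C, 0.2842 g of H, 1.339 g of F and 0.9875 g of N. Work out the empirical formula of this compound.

C: 4.233 g ÷ 12.01 g/mol = 0.3525 mol
H: 0.2842 g ÷ 1.008 g/mol = 0.2819 mol
F: 1.339 g ÷ 19.00 g/mol = 0.07047 mol
N: 0.9875 g ÷ 14.01 g/mol = 0.07049 mol
Smallest is F at 0.07047 mol; normalising gives C 5.001, H 4.001, F 1.000, N 1.000
≈ 5:4:1:1 → C5H4FN

C5H4FN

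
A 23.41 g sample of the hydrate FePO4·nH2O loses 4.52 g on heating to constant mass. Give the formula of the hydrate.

Mass of anhydrous FePO4 = 23.41 − 4.52 = 18.89 g
mol H2O = 4.52 / 18.02 = 0.2508
Molar mass of FePO4 = 150.82 g/mol → mol FePO4 = 18.89 / 150.82 = 0.1252
n = 0.2508 / 0.1252 = 2.00 ≈ 2 → FePO4·2H2O

FePO4·2H2O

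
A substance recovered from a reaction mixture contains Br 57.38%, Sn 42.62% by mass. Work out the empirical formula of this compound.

Br2Sn

Assume 100 g: 57.38 g Br, 42.62 g Sn.
n(Br) = 57.38/79.90 = 0.7181, n(Sn) = 42.62/118.71 = 0.359
Ratios (÷ 0.359): Br 2.000, Sn 1.000
Ratio ≈ 2:1, so the empirical formula is Br2Sn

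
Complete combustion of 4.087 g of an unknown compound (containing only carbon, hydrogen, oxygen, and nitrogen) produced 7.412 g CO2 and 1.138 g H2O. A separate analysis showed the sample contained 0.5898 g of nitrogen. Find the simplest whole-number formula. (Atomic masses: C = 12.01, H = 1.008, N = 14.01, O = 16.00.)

C4H3NO2

mol C = 7.412 / 44.01 = 0.1684; mass C = 0.1684 × 12.01 = 2.023 g
mol H = 2 × (1.138 / 18.02) = 0.1263; mass H = 0.1263 × 1.008 = 0.1273 g
mol N = 0.5898 / 14.01 = 0.04210
mass O = 4.087 − (2.740) = 1.347 g → mol O = 0.08420
Smallest is N at 0.0421 mol; normalising gives C 4.001, H 3.000, N 1.000, O 2.000
Ratio ≈ 4:3:1:2, so the empirical formula is C4H3NO2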